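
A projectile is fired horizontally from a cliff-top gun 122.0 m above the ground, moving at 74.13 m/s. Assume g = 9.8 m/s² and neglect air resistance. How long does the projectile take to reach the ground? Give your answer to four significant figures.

The horizontal speed doesn't affect the fall. With v_y0 = 0, h = ½ g t².
t = √(2 × 122.0 / 9.8) = √24.898 = 4.990 s.

4.990 s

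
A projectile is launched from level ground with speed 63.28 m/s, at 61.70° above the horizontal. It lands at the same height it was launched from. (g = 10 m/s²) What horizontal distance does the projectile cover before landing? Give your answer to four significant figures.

Components: v_x = 63.28 cos 61.70° = 30.000 m/s, v_y = 63.28 sin 61.70° = 55.717 m/s.
Time of flight (same landing height): t = 2 v_y / g = 2 × 55.717 / 10 = 11.143 s.
Range: R = v_x · t = 30.000 × 11.143 = 334.3 m.

334.3 m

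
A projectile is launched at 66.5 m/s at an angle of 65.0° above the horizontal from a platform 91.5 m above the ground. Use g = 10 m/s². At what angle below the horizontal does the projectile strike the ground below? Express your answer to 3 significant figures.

69.2°

v_x = 66.5 cos 65.0° = 28.10 m/s.
At impact |v_y| = √(v_y0² + 2 g h) = √(60.27² + 2×10×91.5) = 73.91 m/s.
Angle below horizontal = arctan(|v_y| / v_x) = arctan(73.91 / 28.10) = 69.2°.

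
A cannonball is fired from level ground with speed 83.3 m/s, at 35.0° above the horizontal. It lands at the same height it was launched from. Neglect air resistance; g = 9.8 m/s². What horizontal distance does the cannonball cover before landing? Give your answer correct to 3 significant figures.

665 m

Components: v_x = 83.3 cos 35.0° = 68.24 m/s, v_y = 83.3 sin 35.0° = 47.78 m/s.
Time of flight (same landing height): t = 2 v_y / g = 2 × 47.78 / 9.8 = 9.751 s.
Range: R = v_x · t = 68.24 × 9.751 = 665 m.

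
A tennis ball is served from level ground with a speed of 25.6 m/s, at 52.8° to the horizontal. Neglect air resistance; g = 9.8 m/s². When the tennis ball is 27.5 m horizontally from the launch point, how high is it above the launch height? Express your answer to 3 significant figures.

v_x = 25.6 cos 52.8° = 15.48 m/s, v_y0 = 25.6 sin 52.8° = 20.39 m/s.
Time to reach x = 27.5 m: t = x / v_x = 27.5 / 15.48 = 1.776 s.
y = v_y0 t − ½ g t² = 20.39×1.776 − 4.900×1.776² = 20.8 m.

20.8 m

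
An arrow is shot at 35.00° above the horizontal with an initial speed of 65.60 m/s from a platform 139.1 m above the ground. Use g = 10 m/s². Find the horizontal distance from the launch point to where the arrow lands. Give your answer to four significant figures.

550.4 m

Components: v_x = 65.60 cos 35.00° = 53.736 m/s, v_y = 65.60 sin 35.00° = 37.627 m/s.
Vertical: 0 = 139.1 + 37.627 t − ½(10) t² ⇒ 5.000 t² − 37.627 t − 139.1 = 0.
t = [37.627 + √(1415.8 + 2782.0)] / 10.00 = 10.242 s.
Horizontal: R = v_x · t = 53.736 × 10.242 = 550.4 m.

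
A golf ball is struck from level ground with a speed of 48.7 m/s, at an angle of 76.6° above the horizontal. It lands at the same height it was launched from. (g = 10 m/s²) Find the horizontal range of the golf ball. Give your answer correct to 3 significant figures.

107 m

Components: v_x = 48.7 cos 76.6° = 11.29 m/s, v_y = 48.7 sin 76.6° = 47.37 m/s.
Time of flight (same landing height): t = 2 v_y / g = 2 × 47.37 / 10 = 9.474 s.
Range: R = v_x · t = 11.29 × 9.474 = 107 m.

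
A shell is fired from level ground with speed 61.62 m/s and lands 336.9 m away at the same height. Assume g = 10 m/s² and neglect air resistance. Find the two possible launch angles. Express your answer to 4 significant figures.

Level-ground range: R = v₀² sin(2θ)/g ⇒ sin 2θ = R g / v₀² = 336.9×10/61.62² = 0.8873.
2θ = arcsin(0.8873) = 62.536° or 180° − 62.536° = 117.464°.
So θ = 31.27° or θ = 58.73°.

31.27° and 58.73°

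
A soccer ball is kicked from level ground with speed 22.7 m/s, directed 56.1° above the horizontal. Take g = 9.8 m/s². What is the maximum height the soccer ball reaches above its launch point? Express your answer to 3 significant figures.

18.1 m

Vertical component of launch velocity: v_y = 22.7 sin 56.1° = 18.84 m/s.
At the highest point the vertical velocity is zero, so v_y² = 2 g h_max.
h_max = (18.84)² / (2 × 9.8) = 354.9 / 19.60 = 18.1 m.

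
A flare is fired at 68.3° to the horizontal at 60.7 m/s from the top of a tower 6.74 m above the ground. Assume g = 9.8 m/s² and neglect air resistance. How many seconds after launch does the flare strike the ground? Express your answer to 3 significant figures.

Vertical component: v_y = 60.7 sin 68.3° = 56.40 m/s.
Taking up as positive with launch at y = 6.74 m, landing at y = 0: 0 = 6.74 + 56.40 t − ½(9.8) t².
Solving 4.900 t² − 56.40 t − 6.74 = 0 gives t = [56.40 + √(56.40² + 4·4.900·6.74)] / 9.800 = 11.6 s.

11.6 s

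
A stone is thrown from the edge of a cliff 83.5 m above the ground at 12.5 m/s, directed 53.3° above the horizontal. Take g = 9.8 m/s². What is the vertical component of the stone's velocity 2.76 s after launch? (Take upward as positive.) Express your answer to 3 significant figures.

Initial vertical component: v_y0 = 12.5 sin 53.3° = 10.02 m/s.
v_y(t) = v_y0 − g t = 10.02 − 9.8 × 2.76 = -17.0 m/s.

-17.0 m/s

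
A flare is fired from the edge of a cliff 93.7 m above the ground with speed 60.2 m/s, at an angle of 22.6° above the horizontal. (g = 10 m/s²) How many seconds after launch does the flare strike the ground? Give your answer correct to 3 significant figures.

Vertical component: v_y = 60.2 sin 22.6° = 23.13 m/s.
Taking up as positive with launch at y = 93.7 m, landing at y = 0: 0 = 93.7 + 23.13 t − ½(10) t².
Solving 5.000 t² − 23.13 t − 93.7 = 0 gives t = [23.13 + √(23.13² + 4·5.000·93.7)] / 10.00 = 7.22 s.

7.22 s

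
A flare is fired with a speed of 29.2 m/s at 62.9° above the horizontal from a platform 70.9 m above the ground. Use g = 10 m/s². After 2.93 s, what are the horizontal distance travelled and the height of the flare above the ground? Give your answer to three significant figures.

x = 39.0 m, y = 104 m

v_x = 29.2 cos 62.9° = 13.30 m/s; v_y0 = 29.2 sin 62.9° = 25.99 m/s.
x = v_x t = 13.30 × 2.93 = 39.0 m.
y = 70.9 + v_y0 t − ½ g t² = 104 m.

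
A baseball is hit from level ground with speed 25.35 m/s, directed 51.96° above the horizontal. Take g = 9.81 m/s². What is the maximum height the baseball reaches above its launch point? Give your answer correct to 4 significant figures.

20.32 m

Vertical component of launch velocity: v_y = 25.35 sin 51.96° = 19.965 m/s.
At the highest point the vertical velocity is zero, so v_y² = 2 g h_max.
h_max = (19.965)² / (2 × 9.81) = 398.60 / 19.62 = 20.32 m.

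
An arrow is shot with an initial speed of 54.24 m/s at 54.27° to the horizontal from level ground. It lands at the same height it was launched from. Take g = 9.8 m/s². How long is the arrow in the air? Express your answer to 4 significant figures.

8.986 s

Vertical component: v_y = 54.24 sin 54.27° = 44.031 m/s.
For a projectile landing at launch height, time of flight is t = 2 v_y / g = 2 × 44.031 / 9.8 = 8.986 s.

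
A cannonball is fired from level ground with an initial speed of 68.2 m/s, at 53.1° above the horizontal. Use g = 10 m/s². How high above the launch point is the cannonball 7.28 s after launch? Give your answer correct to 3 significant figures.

132 m

v_y0 = 68.2 sin 53.1° = 54.54 m/s.
y(t) = v_y0 t − ½ g t² = 54.54×7.28 − 5.000×7.28² = 132 m.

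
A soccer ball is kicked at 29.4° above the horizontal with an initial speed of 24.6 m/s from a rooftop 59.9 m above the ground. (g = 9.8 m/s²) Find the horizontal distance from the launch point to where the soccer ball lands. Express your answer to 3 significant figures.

106 m

Components: v_x = 24.6 cos 29.4° = 21.43 m/s, v_y = 24.6 sin 29.4° = 12.08 m/s.
Vertical: 0 = 59.9 + 12.08 t − ½(9.8) t² ⇒ 4.900 t² − 12.08 t − 59.9 = 0.
t = [12.08 + √(145.9 + 1174)] / 9.800 = 4.940 s.
Horizontal: R = v_x · t = 21.43 × 4.940 = 106 m.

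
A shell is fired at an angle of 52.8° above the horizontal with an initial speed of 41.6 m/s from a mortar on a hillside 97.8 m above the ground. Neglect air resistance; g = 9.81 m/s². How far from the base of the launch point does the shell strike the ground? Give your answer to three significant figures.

226 m

Components: v_x = 41.6 cos 52.8° = 25.15 m/s, v_y = 41.6 sin 52.8° = 33.14 m/s.
Vertical: 0 = 97.8 + 33.14 t − ½(9.81) t² ⇒ 4.905 t² − 33.14 t − 97.8 = 0.
t = [33.14 + √(1098 + 1919)] / 9.810 = 8.977 s.
Horizontal: R = v_x · t = 25.15 × 8.977 = 226 m.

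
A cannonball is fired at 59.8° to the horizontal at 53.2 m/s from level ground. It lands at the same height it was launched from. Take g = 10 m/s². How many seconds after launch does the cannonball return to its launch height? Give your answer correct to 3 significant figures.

Vertical component: v_y = 53.2 sin 59.8° = 45.98 m/s.
For a projectile landing at launch height, time of flight is t = 2 v_y / g = 2 × 45.98 / 10 = 9.20 s.

9.20 s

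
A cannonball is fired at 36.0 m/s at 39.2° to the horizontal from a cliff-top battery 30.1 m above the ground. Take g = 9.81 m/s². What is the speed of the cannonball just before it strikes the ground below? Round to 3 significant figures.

43.4 m/s

v_x = 36.0 cos 39.2° = 27.90 m/s is unchanged throughout.
For the vertical component, v_y² = v_y0² + 2 g h = (22.75)² + 2×9.81×30.1 = 1108, so |v_y| = 33.29 m/s.
Impact speed = √(v_x² + v_y²) = √(778.4 + 1108) = 43.4 m/s.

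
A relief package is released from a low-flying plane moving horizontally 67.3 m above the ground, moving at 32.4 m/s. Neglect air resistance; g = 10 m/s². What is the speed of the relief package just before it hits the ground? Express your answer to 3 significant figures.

Fall time: t = √(2 × 67.3 / 10) = 3.669 s.
At impact: v_x = 32.4 m/s (unchanged), v_y = g t = 10 × 3.669 = 36.69 m/s.
Speed = √(v_x² + v_y²) = √(1050 + 1346) = 48.9 m/s.

48.9 m/s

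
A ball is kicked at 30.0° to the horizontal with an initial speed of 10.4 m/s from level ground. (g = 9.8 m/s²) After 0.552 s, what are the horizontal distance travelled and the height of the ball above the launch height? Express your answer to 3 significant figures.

x = 4.97 m, y = 1.38 m

v_x = 10.4 cos 30.0° = 9.007 m/s; v_y0 = 10.4 sin 30.0° = 5.200 m/s.
x = v_x t = 9.007 × 0.552 = 4.97 m.
y = v_y0 t − ½ g t² = 5.200×0.552 − 4.900×0.552² = 1.38 m.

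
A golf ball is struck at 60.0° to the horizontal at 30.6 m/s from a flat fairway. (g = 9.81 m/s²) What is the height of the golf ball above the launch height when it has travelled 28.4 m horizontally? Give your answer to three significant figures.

32.3 m

v_x = 30.6 cos 60.0° = 15.30 m/s, v_y0 = 30.6 sin 60.0° = 26.50 m/s.
Time to reach x = 28.4 m: t = x / v_x = 28.4 / 15.30 = 1.856 s.
y = v_y0 t − ½ g t² = 26.50×1.856 − 4.905×1.856² = 32.3 m.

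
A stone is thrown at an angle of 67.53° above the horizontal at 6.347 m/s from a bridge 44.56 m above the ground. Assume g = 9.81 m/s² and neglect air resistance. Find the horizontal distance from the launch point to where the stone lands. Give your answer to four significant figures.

Components: v_x = 6.347 cos 67.53° = 2.4258 m/s, v_y = 6.347 sin 67.53° = 5.8651 m/s.
Vertical: 0 = 44.56 + 5.8651 t − ½(9.81) t² ⇒ 4.905 t² − 5.8651 t − 44.56 = 0.
t = [5.8651 + √(34.399 + 874.27)] / 9.810 = 3.6707 s.
Horizontal: R = v_x · t = 2.4258 × 3.6707 = 8.904 m.

8.904 m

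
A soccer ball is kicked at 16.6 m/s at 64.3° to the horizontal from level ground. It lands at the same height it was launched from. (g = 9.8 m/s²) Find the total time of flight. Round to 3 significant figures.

3.05 s

Vertical component: v_y = 16.6 sin 64.3° = 14.96 m/s.
For a projectile landing at launch height, time of flight is t = 2 v_y / g = 2 × 14.96 / 9.8 = 3.05 s.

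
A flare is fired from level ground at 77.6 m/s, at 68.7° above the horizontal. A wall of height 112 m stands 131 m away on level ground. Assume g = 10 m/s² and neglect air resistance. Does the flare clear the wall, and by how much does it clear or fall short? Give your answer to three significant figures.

v_x = 77.6 cos 68.7° = 28.19 m/s; v_y0 = 77.6 sin 68.7° = 72.30 m/s.
Time to reach the wall: t = 131 / 28.19 = 4.647 s.
Height at that point: y = 72.30×4.647 − 5.000×4.647² = 228.0 m.
That is 228.0 − 112 = 116 m above the top of the wall, so the flare clears it.

Yes — it clears the wall by 116 m.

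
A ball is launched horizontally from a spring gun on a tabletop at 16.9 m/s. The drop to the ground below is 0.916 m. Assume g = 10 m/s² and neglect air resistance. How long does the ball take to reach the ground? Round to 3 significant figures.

0.428 s

The horizontal speed doesn't affect the fall. With v_y0 = 0, h = ½ g t².
t = √(2 × 0.916 / 10) = √0.1832 = 0.428 s.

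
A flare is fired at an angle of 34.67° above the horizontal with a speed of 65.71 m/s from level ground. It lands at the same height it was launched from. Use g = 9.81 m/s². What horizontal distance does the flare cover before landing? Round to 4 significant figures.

411.8 m

Components: v_x = 65.71 cos 34.67° = 54.043 m/s, v_y = 65.71 sin 34.67° = 37.379 m/s.
Time of flight (same landing height): t = 2 v_y / g = 2 × 37.379 / 9.81 = 7.6206 s.
Range: R = v_x · t = 54.043 × 7.6206 = 411.8 m.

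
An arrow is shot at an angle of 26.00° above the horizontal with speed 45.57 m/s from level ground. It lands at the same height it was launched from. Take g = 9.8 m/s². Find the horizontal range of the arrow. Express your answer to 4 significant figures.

For level ground, R = v₀² sin(2θ) / g.
sin(2 × 26.00°) = sin 52.000° = 0.7880.
R = (45.57)² × 0.7880 / 9.8 = 167.0 m.

167.0 m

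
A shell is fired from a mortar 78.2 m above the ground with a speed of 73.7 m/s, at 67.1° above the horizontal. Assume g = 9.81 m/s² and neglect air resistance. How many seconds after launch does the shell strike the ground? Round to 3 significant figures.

14.9 s

Vertical component: v_y = 73.7 sin 67.1° = 67.89 m/s.
Taking up as positive with launch at y = 78.2 m, landing at y = 0: 0 = 78.2 + 67.89 t − ½(9.81) t².
Solving 4.905 t² − 67.89 t − 78.2 = 0 gives t = [67.89 + √(67.89² + 4·4.905·78.2)] / 9.810 = 14.9 s.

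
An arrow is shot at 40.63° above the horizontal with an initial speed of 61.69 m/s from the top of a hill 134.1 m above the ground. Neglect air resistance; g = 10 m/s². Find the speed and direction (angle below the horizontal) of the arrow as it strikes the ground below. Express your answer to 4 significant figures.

80.55 m/s at 54.46° below the horizontal

v_x = 61.69 cos 40.63° = 46.818 m/s (constant).
|v_y| at impact = √((40.171)² + 2×10×134.1) = 65.542 m/s.
Speed = √(46.818² + 65.542²) = 80.55 m/s; angle = arctan(65.542/46.818) = 54.46° below horizontal.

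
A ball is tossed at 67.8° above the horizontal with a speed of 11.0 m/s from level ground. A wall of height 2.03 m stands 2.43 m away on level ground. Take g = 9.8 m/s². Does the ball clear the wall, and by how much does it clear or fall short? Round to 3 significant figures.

v_x = 11.0 cos 67.8° = 4.156 m/s; v_y0 = 11.0 sin 67.8° = 10.18 m/s.
Time to reach the wall: t = 2.43 / 4.156 = 0.5847 s.
Height at that point: y = 10.18×0.5847 − 4.900×0.5847² = 4.277 m.
That is 4.277 − 2.03 = 2.25 m above the top of the wall, so the ball clears it.

Yes — it clears the wall by 2.25 m.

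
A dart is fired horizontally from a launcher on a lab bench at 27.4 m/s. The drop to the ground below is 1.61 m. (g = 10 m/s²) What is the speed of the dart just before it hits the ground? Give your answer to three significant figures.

Fall time: t = √(2 × 1.61 / 10) = 0.5675 s.
At impact: v_x = 27.4 m/s (unchanged), v_y = g t = 10 × 0.5675 = 5.675 m/s.
Speed = √(v_x² + v_y²) = √(750.8 + 32.21) = 28.0 m/s.

28.0 m/s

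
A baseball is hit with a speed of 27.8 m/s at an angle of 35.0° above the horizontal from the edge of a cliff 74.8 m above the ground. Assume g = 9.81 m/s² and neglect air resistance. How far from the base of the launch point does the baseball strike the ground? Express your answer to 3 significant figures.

133 m

Components: v_x = 27.8 cos 35.0° = 22.77 m/s, v_y = 27.8 sin 35.0° = 15.95 m/s.
Vertical: 0 = 74.8 + 15.95 t − ½(9.81) t² ⇒ 4.905 t² − 15.95 t − 74.8 = 0.
t = [15.95 + √(254.4 + 1468)] / 9.810 = 5.856 s.
Horizontal: R = v_x · t = 22.77 × 5.856 = 133 m.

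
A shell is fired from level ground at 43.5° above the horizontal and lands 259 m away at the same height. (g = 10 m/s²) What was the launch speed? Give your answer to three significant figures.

50.9 m/s

On level ground, R = v₀² sin(2θ) / g, so v₀ = √(R g / sin 2θ).
sin(2 × 43.5°) = 0.9986.
v₀ = √(259 × 10 / 0.9986) = √2594 = 50.9 m/s.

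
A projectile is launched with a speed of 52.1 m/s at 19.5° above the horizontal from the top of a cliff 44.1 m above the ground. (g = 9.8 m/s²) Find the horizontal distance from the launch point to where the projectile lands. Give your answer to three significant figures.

Components: v_x = 52.1 cos 19.5° = 49.11 m/s, v_y = 52.1 sin 19.5° = 17.39 m/s.
Vertical: 0 = 44.1 + 17.39 t − ½(9.8) t² ⇒ 4.900 t² − 17.39 t − 44.1 = 0.
t = [17.39 + √(302.4 + 864.4)] / 9.800 = 5.260 s.
Horizontal: R = v_x · t = 49.11 × 5.260 = 258 m.

258 m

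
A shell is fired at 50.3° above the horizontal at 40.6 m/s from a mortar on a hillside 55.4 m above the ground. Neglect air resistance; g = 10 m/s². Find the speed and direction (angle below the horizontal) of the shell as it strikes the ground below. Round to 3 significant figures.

52.5 m/s at 60.4° below the horizontal

v_x = 40.6 cos 50.3° = 25.93 m/s (constant).
|v_y| at impact = √((31.24)² + 2×10×55.4) = 45.65 m/s.
Speed = √(25.93² + 45.65²) = 52.5 m/s; angle = arctan(45.65/25.93) = 60.4° below horizontal.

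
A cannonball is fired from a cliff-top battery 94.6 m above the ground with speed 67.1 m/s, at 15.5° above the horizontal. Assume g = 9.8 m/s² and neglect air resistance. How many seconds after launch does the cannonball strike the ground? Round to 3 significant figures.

Vertical component: v_y = 67.1 sin 15.5° = 17.93 m/s.
Taking up as positive with launch at y = 94.6 m, landing at y = 0: 0 = 94.6 + 17.93 t − ½(9.8) t².
Solving 4.900 t² − 17.93 t − 94.6 = 0 gives t = [17.93 + √(17.93² + 4·4.900·94.6)] / 9.800 = 6.59 s.

6.59 s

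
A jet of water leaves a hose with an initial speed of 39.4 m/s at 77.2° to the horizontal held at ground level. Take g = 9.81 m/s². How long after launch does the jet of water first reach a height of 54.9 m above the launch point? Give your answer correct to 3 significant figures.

1.88 s

v_y0 = 39.4 sin 77.2° = 38.42 m/s.
Set y = v_y0 t − ½ g t² = 54.9: 4.905 t² − 38.42 t + 54.9 = 0.
t = [38.42 ± √(1476 − 1077)] / 9.81 = (38.42 ± 19.97) / 9.81, giving t = 1.88 s or t = 5.95 s.
The jet of water is on the way up at the first time, so t = 1.88 s.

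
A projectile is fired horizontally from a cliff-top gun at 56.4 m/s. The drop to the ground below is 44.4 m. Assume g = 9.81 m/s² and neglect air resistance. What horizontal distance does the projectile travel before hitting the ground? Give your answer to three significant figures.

170 m

Initial vertical velocity is zero, so the fall time comes from h = ½ g t²: t = √(2 × 44.4 / 9.81) = 3.009 s.
Horizontal motion is uniform at 56.4 m/s, so x = 56.4 × 3.009 = 170 m.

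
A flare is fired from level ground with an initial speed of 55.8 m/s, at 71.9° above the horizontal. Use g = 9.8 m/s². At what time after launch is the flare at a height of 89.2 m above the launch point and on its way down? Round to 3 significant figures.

v_y0 = 55.8 sin 71.9° = 53.04 m/s.
Set y = v_y0 t − ½ g t² = 89.2: 4.900 t² − 53.04 t + 89.2 = 0.
t = [53.04 ± √(2813 − 1748)] / 9.8 = (53.04 ± 32.63) / 9.8, giving t = 2.08 s or t = 8.74 s.
On the way down corresponds to the larger root: t = 8.74 s.

8.74 s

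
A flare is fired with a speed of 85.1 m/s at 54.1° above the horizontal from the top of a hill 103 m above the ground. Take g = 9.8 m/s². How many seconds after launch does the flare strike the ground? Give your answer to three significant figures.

15.4 s

Vertical component: v_y = 85.1 sin 54.1° = 68.93 m/s.
Taking up as positive with launch at y = 103 m, landing at y = 0: 0 = 103 + 68.93 t − ½(9.8) t².
Solving 4.900 t² − 68.93 t − 103 = 0 gives t = [68.93 + √(68.93² + 4·4.900·103)] / 9.800 = 15.4 s.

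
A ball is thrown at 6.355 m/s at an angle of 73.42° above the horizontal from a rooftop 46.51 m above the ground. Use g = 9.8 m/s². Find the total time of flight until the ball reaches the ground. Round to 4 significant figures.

3.764 s

Vertical component: v_y = 6.355 sin 73.42° = 6.0908 m/s.
Taking up as positive with launch at y = 46.51 m, landing at y = 0: 0 = 46.51 + 6.0908 t − ½(9.8) t².
Solving 4.900 t² − 6.0908 t − 46.51 = 0 gives t = [6.0908 + √(6.0908² + 4·4.900·46.51)] / 9.800 = 3.764 s.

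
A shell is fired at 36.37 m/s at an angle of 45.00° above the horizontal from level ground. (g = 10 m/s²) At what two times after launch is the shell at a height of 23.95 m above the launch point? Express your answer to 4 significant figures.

v_y0 = 36.37 sin 45.00° = 25.717 m/s.
Set y = v_y0 t − ½ g t² = 23.95: 5.000 t² − 25.717 t + 23.95 = 0.
t = [25.717 ± √(661.36 − 479.00)] / 10 = (25.717 ± 13.504) / 10, giving t = 1.221 s or t = 3.922 s.
So the shell is at 23.95 m at t = 1.221 s (rising) and t = 3.922 s (falling).

1.221 s and 3.922 s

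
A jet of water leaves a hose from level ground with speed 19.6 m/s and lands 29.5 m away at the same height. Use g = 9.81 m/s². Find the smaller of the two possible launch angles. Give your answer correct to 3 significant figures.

24.4°

Level-ground range: R = v₀² sin(2θ)/g ⇒ sin 2θ = R g / v₀² = 29.5×9.81/19.6² = 0.7533.
2θ = arcsin(0.7533) = 48.88° or 180° − 48.88° = 131.12°.
So θ = 24.4° or θ = 65.6°.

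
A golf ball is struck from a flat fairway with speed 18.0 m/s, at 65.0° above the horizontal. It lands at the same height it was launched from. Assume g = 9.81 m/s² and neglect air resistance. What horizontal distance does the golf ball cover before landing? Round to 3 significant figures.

Components: v_x = 18.0 cos 65.0° = 7.607 m/s, v_y = 18.0 sin 65.0° = 16.31 m/s.
Time of flight (same landing height): t = 2 v_y / g = 2 × 16.31 / 9.81 = 3.325 s.
Range: R = v_x · t = 7.607 × 3.325 = 25.3 m.

25.3 m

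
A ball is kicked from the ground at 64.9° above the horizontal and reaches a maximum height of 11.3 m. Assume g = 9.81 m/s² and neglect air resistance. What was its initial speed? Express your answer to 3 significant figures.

16.4 m/s

At maximum height v_y = 0, so (v₀ sin θ)² = 2 g H.
v₀ sin 64.9° = √(2 × 9.81 × 11.3) = 14.89 m/s.
v₀ = 14.89 / sin 64.9° = 14.89 / 0.9056 = 16.4 m/s.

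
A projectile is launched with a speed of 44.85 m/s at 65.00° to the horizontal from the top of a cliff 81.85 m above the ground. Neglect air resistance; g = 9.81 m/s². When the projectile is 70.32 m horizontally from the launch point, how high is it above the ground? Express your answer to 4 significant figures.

v_x = 44.85 cos 65.00° = 18.954 m/s, v_y0 = 44.85 sin 65.00° = 40.648 m/s.
Time to reach x = 70.32 m: t = x / v_x = 70.32 / 18.954 = 3.7100 s.
y = 81.85 + v_y0 t − ½ g t² = 81.85 + 40.648×3.7100 − 4.905×3.7100² = 165.1 m.

165.1 m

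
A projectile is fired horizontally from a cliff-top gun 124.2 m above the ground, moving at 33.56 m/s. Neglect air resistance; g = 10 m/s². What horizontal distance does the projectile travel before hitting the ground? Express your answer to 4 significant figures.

Initial vertical velocity is zero, so the fall time comes from h = ½ g t²: t = √(2 × 124.2 / 10) = 4.9840 s.
Horizontal motion is uniform at 33.56 m/s, so x = 33.56 × 4.9840 = 167.3 m.

167.3 m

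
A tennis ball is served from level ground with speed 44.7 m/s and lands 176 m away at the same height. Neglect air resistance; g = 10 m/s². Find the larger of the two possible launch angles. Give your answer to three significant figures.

59.1°

Level-ground range: R = v₀² sin(2θ)/g ⇒ sin 2θ = R g / v₀² = 176×10/44.7² = 0.8808.
2θ = arcsin(0.8808) = 61.74° or 180° − 61.74° = 118.26°.
So θ = 30.9° or θ = 59.1°.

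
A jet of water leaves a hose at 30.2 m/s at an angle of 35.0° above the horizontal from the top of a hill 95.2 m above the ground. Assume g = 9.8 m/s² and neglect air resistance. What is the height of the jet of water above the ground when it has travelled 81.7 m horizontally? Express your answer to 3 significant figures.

v_x = 30.2 cos 35.0° = 24.74 m/s, v_y0 = 30.2 sin 35.0° = 17.32 m/s.
Time to reach x = 81.7 m: t = x / v_x = 81.7 / 24.74 = 3.302 s.
y = 95.2 + v_y0 t − ½ g t² = 95.2 + 17.32×3.302 − 4.900×3.302² = 99.0 m.

99.0 m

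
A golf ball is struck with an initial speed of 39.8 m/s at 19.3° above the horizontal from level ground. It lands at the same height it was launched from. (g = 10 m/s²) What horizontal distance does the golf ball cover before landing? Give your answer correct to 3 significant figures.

98.8 m

For level ground, R = v₀² sin(2θ) / g.
sin(2 × 19.3°) = sin 38.60° = 0.6239.
R = (39.8)² × 0.6239 / 10 = 98.8 m.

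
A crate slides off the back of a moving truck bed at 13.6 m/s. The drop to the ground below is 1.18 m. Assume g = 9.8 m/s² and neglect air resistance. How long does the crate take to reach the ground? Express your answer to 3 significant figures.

0.491 s

The horizontal speed doesn't affect the fall. With v_y0 = 0, h = ½ g t².
t = √(2 × 1.18 / 9.8) = √0.2408 = 0.491 s.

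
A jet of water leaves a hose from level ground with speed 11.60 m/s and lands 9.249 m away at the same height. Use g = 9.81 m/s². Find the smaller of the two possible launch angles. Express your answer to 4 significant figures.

21.20°

Level-ground range: R = v₀² sin(2θ)/g ⇒ sin 2θ = R g / v₀² = 9.249×9.81/11.60² = 0.6743.
2θ = arcsin(0.6743) = 42.400° or 180° − 42.400° = 137.600°.
So θ = 21.20° or θ = 68.80°.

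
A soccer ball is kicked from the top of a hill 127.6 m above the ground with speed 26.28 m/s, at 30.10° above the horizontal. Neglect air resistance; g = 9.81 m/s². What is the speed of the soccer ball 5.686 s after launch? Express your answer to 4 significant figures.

v_x = 26.28 cos 30.10° = 22.736 m/s (constant).
v_y(t) = 26.28 sin 30.10° − g t = 13.180 − 9.81 × 5.686 = -42.600 m/s.
Speed = √(v_x² + v_y²) = √(516.93 + 1814.8) = 48.29 m/s.

48.29 m/s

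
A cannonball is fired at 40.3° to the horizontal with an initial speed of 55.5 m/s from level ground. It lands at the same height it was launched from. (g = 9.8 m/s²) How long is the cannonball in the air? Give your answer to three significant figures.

Vertical component: v_y = 55.5 sin 40.3° = 35.90 m/s.
For a projectile landing at launch height, time of flight is t = 2 v_y / g = 2 × 35.90 / 9.8 = 7.33 s.

7.33 s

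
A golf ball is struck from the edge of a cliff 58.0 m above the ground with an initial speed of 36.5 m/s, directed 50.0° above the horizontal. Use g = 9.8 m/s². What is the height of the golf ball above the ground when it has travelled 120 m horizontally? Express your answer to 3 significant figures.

72.8 m

v_x = 36.5 cos 50.0° = 23.46 m/s, v_y0 = 36.5 sin 50.0° = 27.96 m/s.
Time to reach x = 120 m: t = x / v_x = 120 / 23.46 = 5.115 s.
y = 58.0 + v_y0 t − ½ g t² = 58.0 + 27.96×5.115 − 4.900×5.115² = 72.8 m.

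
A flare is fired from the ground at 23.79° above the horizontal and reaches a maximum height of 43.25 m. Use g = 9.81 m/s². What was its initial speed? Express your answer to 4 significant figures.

72.21 m/s

At maximum height v_y = 0, so (v₀ sin θ)² = 2 g H.
v₀ sin 23.79° = √(2 × 9.81 × 43.25) = 29.130 m/s.
v₀ = 29.130 / sin 23.79° = 29.130 / 0.4034 = 72.21 m/s.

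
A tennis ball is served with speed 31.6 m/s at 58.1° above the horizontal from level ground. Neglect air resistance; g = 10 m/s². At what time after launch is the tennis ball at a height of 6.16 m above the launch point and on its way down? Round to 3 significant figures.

v_y0 = 31.6 sin 58.1° = 26.83 m/s.
Set y = v_y0 t − ½ g t² = 6.16: 5.000 t² − 26.83 t + 6.16 = 0.
t = [26.83 ± √(719.8 − 123.2)] / 10 = (26.83 ± 24.43) / 10, giving t = 0.240 s or t = 5.13 s.
On the way down corresponds to the larger root: t = 5.13 s.

5.13 s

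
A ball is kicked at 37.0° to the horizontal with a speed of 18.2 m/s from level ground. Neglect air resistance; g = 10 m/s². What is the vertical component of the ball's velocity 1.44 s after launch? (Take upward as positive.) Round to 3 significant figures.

Initial vertical component: v_y0 = 18.2 sin 37.0° = 10.95 m/s.
v_y(t) = v_y0 − g t = 10.95 − 10 × 1.44 = -3.45 m/s.

-3.45 m/s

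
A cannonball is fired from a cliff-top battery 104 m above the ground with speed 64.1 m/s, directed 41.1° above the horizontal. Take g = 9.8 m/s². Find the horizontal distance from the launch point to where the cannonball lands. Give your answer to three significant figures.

Components: v_x = 64.1 cos 41.1° = 48.30 m/s, v_y = 64.1 sin 41.1° = 42.14 m/s.
Vertical: 0 = 104 + 42.14 t − ½(9.8) t² ⇒ 4.900 t² − 42.14 t − 104 = 0.
t = [42.14 + √(1776 + 2038)] / 9.800 = 10.60 s.
Horizontal: R = v_x · t = 48.30 × 10.60 = 512 m.

512 m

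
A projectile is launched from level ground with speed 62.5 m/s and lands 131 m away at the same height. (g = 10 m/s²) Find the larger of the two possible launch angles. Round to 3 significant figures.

Level-ground range: R = v₀² sin(2θ)/g ⇒ sin 2θ = R g / v₀² = 131×10/62.5² = 0.3354.
2θ = arcsin(0.3354) = 19.60° or 180° − 19.60° = 160.40°.
So θ = 9.80° or θ = 80.2°.

80.2°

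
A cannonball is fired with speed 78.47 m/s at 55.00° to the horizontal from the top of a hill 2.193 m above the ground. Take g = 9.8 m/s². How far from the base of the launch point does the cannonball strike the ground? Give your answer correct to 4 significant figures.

592.0 m

Components: v_x = 78.47 cos 55.00° = 45.009 m/s, v_y = 78.47 sin 55.00° = 64.279 m/s.
Vertical: 0 = 2.193 + 64.279 t − ½(9.8) t² ⇒ 4.900 t² − 64.279 t − 2.193 = 0.
t = [64.279 + √(4131.8 + 42.983)] / 9.800 = 13.152 s.
Horizontal: R = v_x · t = 45.009 × 13.152 = 592.0 m.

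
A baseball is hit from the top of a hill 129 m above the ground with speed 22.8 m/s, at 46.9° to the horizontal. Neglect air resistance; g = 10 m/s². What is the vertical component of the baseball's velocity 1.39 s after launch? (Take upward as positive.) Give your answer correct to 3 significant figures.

2.75 m/s

Initial vertical component: v_y0 = 22.8 sin 46.9° = 16.65 m/s.
v_y(t) = v_y0 − g t = 16.65 − 10 × 1.39 = 2.75 m/s.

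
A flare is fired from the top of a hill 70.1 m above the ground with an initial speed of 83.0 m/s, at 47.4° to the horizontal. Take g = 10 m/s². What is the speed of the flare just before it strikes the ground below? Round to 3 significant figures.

91.1 m/s

v_x = 83.0 cos 47.4° = 56.18 m/s is unchanged throughout.
For the vertical component, v_y² = v_y0² + 2 g h = (61.10)² + 2×10×70.1 = 5135, so |v_y| = 71.66 m/s.
Impact speed = √(v_x² + v_y²) = √(3156 + 5135) = 91.1 m/s.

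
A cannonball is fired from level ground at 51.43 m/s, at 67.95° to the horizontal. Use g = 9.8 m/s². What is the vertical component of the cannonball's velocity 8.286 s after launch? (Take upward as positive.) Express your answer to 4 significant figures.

-33.53 m/s

Initial vertical component: v_y0 = 51.43 sin 67.95° = 47.668 m/s.
v_y(t) = v_y0 − g t = 47.668 − 9.8 × 8.286 = -33.53 m/s.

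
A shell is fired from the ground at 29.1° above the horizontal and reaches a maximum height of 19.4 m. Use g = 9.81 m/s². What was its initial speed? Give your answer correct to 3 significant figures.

At maximum height v_y = 0, so (v₀ sin θ)² = 2 g H.
v₀ sin 29.1° = √(2 × 9.81 × 19.4) = 19.51 m/s.
v₀ = 19.51 / sin 29.1° = 19.51 / 0.4863 = 40.1 m/s.

40.1 m/s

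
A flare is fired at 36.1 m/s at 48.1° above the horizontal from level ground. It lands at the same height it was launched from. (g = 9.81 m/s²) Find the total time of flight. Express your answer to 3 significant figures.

5.48 s

Vertical component: v_y = 36.1 sin 48.1° = 26.87 m/s.
For a projectile landing at launch height, time of flight is t = 2 v_y / g = 2 × 26.87 / 9.81 = 5.48 s.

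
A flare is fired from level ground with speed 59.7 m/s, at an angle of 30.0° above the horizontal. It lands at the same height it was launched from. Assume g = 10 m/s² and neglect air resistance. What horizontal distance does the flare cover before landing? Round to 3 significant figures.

Components: v_x = 59.7 cos 30.0° = 51.70 m/s, v_y = 59.7 sin 30.0° = 29.85 m/s.
Time of flight (same landing height): t = 2 v_y / g = 2 × 29.85 / 10 = 5.970 s.
Range: R = v_x · t = 51.70 × 5.970 = 309 m.

309 m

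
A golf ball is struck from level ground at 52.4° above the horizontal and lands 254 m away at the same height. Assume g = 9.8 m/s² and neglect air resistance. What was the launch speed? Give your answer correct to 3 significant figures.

On level ground, R = v₀² sin(2θ) / g, so v₀ = √(R g / sin 2θ).
sin(2 × 52.4°) = 0.9668.
v₀ = √(254 × 9.8 / 0.9668) = √2575 = 50.7 m/s.

50.7 m/s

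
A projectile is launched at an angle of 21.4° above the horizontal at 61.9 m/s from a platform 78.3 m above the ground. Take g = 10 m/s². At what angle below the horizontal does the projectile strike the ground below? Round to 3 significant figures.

38.3°

v_x = 61.9 cos 21.4° = 57.63 m/s.
At impact |v_y| = √(v_y0² + 2 g h) = √(22.59² + 2×10×78.3) = 45.57 m/s.
Angle below horizontal = arctan(|v_y| / v_x) = arctan(45.57 / 57.63) = 38.3°.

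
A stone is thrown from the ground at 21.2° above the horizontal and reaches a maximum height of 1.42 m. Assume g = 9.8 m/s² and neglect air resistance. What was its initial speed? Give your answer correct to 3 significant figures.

14.6 m/s

At maximum height v_y = 0, so (v₀ sin θ)² = 2 g H.
v₀ sin 21.2° = √(2 × 9.8 × 1.42) = 5.276 m/s.
v₀ = 5.276 / sin 21.2° = 5.276 / 0.3616 = 14.6 m/s.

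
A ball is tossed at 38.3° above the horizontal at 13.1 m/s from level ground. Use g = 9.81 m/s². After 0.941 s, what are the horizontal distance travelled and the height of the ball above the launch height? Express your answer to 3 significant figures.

x = 9.67 m, y = 3.30 m

v_x = 13.1 cos 38.3° = 10.28 m/s; v_y0 = 13.1 sin 38.3° = 8.119 m/s.
x = v_x t = 10.28 × 0.941 = 9.67 m.
y = v_y0 t − ½ g t² = 8.119×0.941 − 4.905×0.941² = 3.30 m.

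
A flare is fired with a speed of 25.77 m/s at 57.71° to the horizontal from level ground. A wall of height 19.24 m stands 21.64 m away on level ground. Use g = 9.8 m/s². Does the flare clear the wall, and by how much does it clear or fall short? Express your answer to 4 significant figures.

v_x = 25.77 cos 57.71° = 13.766 m/s; v_y0 = 25.77 sin 57.71° = 21.785 m/s.
Time to reach the wall: t = 21.64 / 13.766 = 1.5720 s.
Height at that point: y = 21.785×1.5720 − 4.900×1.5720² = 22.137 m.
That is 22.137 − 19.24 = 2.897 m above the top of the wall, so the flare clears it.

Yes — it clears the wall by 2.897 m.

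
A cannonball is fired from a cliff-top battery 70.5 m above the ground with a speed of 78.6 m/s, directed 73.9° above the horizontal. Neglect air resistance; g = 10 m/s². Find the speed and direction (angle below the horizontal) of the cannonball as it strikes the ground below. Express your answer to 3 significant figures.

87.1 m/s at 75.5° below the horizontal

v_x = 78.6 cos 73.9° = 21.80 m/s (constant).
|v_y| at impact = √((75.52)² + 2×10×70.5) = 84.34 m/s.
Speed = √(21.80² + 84.34²) = 87.1 m/s; angle = arctan(84.34/21.80) = 75.5° below horizontal.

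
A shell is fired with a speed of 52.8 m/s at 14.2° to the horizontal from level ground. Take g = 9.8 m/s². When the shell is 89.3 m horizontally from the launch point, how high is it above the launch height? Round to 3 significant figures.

v_x = 52.8 cos 14.2° = 51.19 m/s, v_y0 = 52.8 sin 14.2° = 12.95 m/s.
Time to reach x = 89.3 m: t = x / v_x = 89.3 / 51.19 = 1.744 s.
y = v_y0 t − ½ g t² = 12.95×1.744 − 4.900×1.744² = 7.68 m.

7.68 m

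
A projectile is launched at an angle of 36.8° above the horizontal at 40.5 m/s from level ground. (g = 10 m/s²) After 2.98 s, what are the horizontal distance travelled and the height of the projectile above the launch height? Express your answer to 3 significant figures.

v_x = 40.5 cos 36.8° = 32.43 m/s; v_y0 = 40.5 sin 36.8° = 24.26 m/s.
x = v_x t = 32.43 × 2.98 = 96.6 m.
y = v_y0 t − ½ g t² = 24.26×2.98 − 5.000×2.98² = 27.9 m.

x = 96.6 m, y = 27.9 m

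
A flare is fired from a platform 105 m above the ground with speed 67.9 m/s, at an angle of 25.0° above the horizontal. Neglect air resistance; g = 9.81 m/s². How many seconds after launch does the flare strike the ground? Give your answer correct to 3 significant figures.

8.40 s

Vertical component: v_y = 67.9 sin 25.0° = 28.70 m/s.
Taking up as positive with launch at y = 105 m, landing at y = 0: 0 = 105 + 28.70 t − ½(9.81) t².
Solving 4.905 t² − 28.70 t − 105 = 0 gives t = [28.70 + √(28.70² + 4·4.905·105)] / 9.810 = 8.40 s.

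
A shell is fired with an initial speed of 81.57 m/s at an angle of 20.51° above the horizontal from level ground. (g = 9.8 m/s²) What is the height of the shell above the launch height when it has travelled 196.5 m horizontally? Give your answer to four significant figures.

v_x = 81.57 cos 20.51° = 76.399 m/s, v_y0 = 81.57 sin 20.51° = 28.580 m/s.
Time to reach x = 196.5 m: t = x / v_x = 196.5 / 76.399 = 2.5720 s.
y = v_y0 t − ½ g t² = 28.580×2.5720 − 4.900×2.5720² = 41.09 m.

41.09 m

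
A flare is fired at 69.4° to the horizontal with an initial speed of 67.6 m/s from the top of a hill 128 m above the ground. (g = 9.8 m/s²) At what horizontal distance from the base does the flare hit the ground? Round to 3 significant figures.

349 m

Components: v_x = 67.6 cos 69.4° = 23.78 m/s, v_y = 67.6 sin 69.4° = 63.28 m/s.
Vertical: 0 = 128 + 63.28 t − ½(9.8) t² ⇒ 4.900 t² − 63.28 t − 128 = 0.
t = [63.28 + √(4004 + 2509)] / 9.800 = 14.69 s.
Horizontal: R = v_x · t = 23.78 × 14.69 = 349 m.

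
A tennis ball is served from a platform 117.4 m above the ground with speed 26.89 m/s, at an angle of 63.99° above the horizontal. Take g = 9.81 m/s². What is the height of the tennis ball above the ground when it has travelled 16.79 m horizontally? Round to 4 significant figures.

v_x = 26.89 cos 63.99° = 11.792 m/s, v_y0 = 26.89 sin 63.99° = 24.167 m/s.
Time to reach x = 16.79 m: t = x / v_x = 16.79 / 11.792 = 1.4238 s.
y = 117.4 + v_y0 t − ½ g t² = 117.4 + 24.167×1.4238 − 4.905×1.4238² = 141.9 m.

141.9 m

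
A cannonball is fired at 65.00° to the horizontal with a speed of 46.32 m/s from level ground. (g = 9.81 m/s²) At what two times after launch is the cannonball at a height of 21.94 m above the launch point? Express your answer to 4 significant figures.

v_y0 = 46.32 sin 65.00° = 41.980 m/s.
Set y = v_y0 t − ½ g t² = 21.94: 4.905 t² − 41.980 t + 21.94 = 0.
t = [41.980 ± √(1762.3 − 430.46)] / 9.81 = (41.980 ± 36.494) / 9.81, giving t = 0.5592 s or t = 7.999 s.
So the cannonball is at 21.94 m at t = 0.5592 s (rising) and t = 7.999 s (falling).

0.5592 s and 7.999 s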